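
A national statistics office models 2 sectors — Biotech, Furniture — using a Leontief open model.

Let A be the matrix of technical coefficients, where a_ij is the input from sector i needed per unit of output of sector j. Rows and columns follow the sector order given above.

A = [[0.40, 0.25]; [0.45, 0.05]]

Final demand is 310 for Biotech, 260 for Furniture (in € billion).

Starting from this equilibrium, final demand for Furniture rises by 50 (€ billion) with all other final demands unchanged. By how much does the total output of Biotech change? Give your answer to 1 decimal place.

Δx_1 = 27.3

I − A =
  [   0.60    -0.25]
  [  -0.45     0.95]
det(I−A) = (0.60)(0.95) − (-0.25)(-0.45) = 0.4575
adj(I−A) = [[0.95, 0.25], [0.45, 0.60]]
(I − A)⁻¹ = adj(I−A) / det(I−A) ≈
  [   2.0765     0.5464]
  [   0.9836     1.3115]
Δx = (I − A)⁻¹ Δd with Δd having +50 in the Furniture component and 0 elsewhere.
So Δx_1 = L_12 · (+50), where L_12 = adj(I−A)_12 / det(I−A) = 0.25 / 0.4575.
Δx_1 = 0.25 × (+50) / 0.4575 = 12.50 / 0.4575 ≈ 27.3.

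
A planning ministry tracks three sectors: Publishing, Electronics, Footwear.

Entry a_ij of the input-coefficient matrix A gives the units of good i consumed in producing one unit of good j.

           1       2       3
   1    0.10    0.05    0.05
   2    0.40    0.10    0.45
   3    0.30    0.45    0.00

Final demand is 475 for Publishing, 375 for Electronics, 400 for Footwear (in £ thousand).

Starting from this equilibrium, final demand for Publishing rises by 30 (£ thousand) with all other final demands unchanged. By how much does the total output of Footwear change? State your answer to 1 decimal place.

I − A =
  [   0.90    -0.05    -0.05]
  [  -0.40     0.90    -0.45]
  [  -0.30    -0.45     1.00]
Cofactors of I−A, C_ij = (−1)^(i+j)·(minor ij) (rows/columns in the sector order above):
  C_11 = (0.90)(1.00) − (-0.45)(-0.45) = 0.6975
  C_12 = −[(-0.40)(1.00) − (-0.45)(-0.30)] = 0.5350
  C_13 = (-0.40)(-0.45) − (0.90)(-0.30) = 0.4500
  C_21 = −[(-0.05)(1.00) − (-0.05)(-0.45)] = 0.0725
  C_22 = (0.90)(1.00) − (-0.05)(-0.30) = 0.8850
  C_23 = −[(0.90)(-0.45) − (-0.05)(-0.30)] = 0.4200
  C_31 = (-0.05)(-0.45) − (-0.05)(0.90) = 0.0675
  C_32 = −[(0.90)(-0.45) − (-0.05)(-0.40)] = 0.4250
  C_33 = (0.90)(0.90) − (-0.05)(-0.40) = 0.7900
det(I−A) = Σ_j (I−A)_1j·C_1j = (0.90)(0.6975) + (-0.05)(0.5350) + (-0.05)(0.4500) = 0.5785
adj(I−A) = Cᵀ =
  [ 0.6975   0.0725   0.0675]
  [ 0.5350   0.8850   0.4250]
  [ 0.4500   0.4200   0.7900]
(I − A)⁻¹ = adj(I−A) / det(I−A) ≈
  [   1.2057     0.1253     0.1167]
  [   0.9248     1.5298     0.7347]
  [   0.7779     0.7260     1.3656]
Δx = (I − A)⁻¹ Δd with Δd having +30 in the Publishing component and 0 elsewhere.
So Δx_3 = L_31 · (+30), where L_31 = adj(I−A)_31 / det(I−A) = 0.4500 / 0.5785.
Δx_3 = 0.4500 × (+30) / 0.5785 = 13.50 / 0.5785 ≈ 23.3.

Δx_3 = 23.3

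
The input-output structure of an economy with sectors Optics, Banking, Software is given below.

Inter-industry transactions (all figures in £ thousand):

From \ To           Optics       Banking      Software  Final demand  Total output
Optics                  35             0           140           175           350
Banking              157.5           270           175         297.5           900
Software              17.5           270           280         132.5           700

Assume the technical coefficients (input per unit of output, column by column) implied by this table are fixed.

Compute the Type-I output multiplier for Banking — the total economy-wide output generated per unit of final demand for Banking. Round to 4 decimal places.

m_B = 3.1103

Technical coefficients a_ij = z_ij / X_j:
  a_OO = 35/350 = 0.10, a_BO = 157.5/350 = 0.45, a_SO = 17.5/350 = 0.05
  a_OB = 0/900 = 0.00, a_BB = 270/900 = 0.30, a_SB = 270/900 = 0.30
  a_OS = 140/700 = 0.20, a_BS = 175/700 = 0.25, a_SS = 280/700 = 0.40
I − A =
  [   0.90     0.00    -0.20]
  [  -0.45     0.70    -0.25]
  [  -0.05    -0.30     0.60]
Cofactors of I−A, C_ij = (−1)^(i+j)·(minor ij) (rows/columns in the sector order above):
  C_11 = (0.70)(0.60) − (-0.25)(-0.30) = 0.3450
  C_12 = −[(-0.45)(0.60) − (-0.25)(-0.05)] = 0.2825
  C_13 = (-0.45)(-0.30) − (0.70)(-0.05) = 0.1700
  C_21 = −[(0.00)(0.60) − (-0.20)(-0.30)] = 0.0600
  C_22 = (0.90)(0.60) − (-0.20)(-0.05) = 0.5300
  C_23 = −[(0.90)(-0.30) − (0.00)(-0.05)] = 0.2700
  C_31 = (0.00)(-0.25) − (-0.20)(0.70) = 0.1400
  C_32 = −[(0.90)(-0.25) − (-0.20)(-0.45)] = 0.3150
  C_33 = (0.90)(0.70) − (0.00)(-0.45) = 0.6300
det(I−A) = Σ_j (I−A)_1j·C_1j = (0.90)(0.3450) + (0.00)(0.2825) + (-0.20)(0.1700) = 0.2765
adj(I−A) = Cᵀ =
  [ 0.3450   0.0600   0.1400]
  [ 0.2825   0.5300   0.3150]
  [ 0.1700   0.2700   0.6300]
(I − A)⁻¹ = adj(I−A) / det(I−A) ≈
  [   1.24774     0.21700     0.50633]
  [   1.02170     1.91682     1.13924]
  [   0.61483     0.97649     2.27848]
The output multiplier for sector j is the column-j sum of the Leontief inverse (I − A)⁻¹ = adj(I−A) / det(I−A).
Column B of adj(I−A): (0.0600, 0.5300, 0.2700); det(I−A) = 0.2765.
m_B = (0.0600 + 0.5300 + 0.2700) / 0.2765 = 0.86 / 0.2765 ≈ 3.1103.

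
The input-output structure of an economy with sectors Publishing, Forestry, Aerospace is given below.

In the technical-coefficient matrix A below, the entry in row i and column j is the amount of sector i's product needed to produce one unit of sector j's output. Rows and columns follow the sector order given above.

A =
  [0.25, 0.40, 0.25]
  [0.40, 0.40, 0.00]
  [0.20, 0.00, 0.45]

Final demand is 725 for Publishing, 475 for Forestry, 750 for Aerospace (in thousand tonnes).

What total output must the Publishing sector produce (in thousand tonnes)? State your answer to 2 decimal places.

x_P = 3523.17

I − A =
  [   0.75    -0.40    -0.25]
  [  -0.40     0.60     0.00]
  [  -0.20     0.00     0.55]
Cofactors of I−A, C_ij = (−1)^(i+j)·(minor ij) (rows/columns in the sector order above):
  C_11 = (0.60)(0.55) − (0.00)(0.00) = 0.3300
  C_12 = −[(-0.40)(0.55) − (0.00)(-0.20)] = 0.2200
  C_13 = (-0.40)(0.00) − (0.60)(-0.20) = 0.1200
  C_21 = −[(-0.40)(0.55) − (-0.25)(0.00)] = 0.2200
  C_22 = (0.75)(0.55) − (-0.25)(-0.20) = 0.3625
  C_23 = −[(0.75)(0.00) − (-0.40)(-0.20)] = 0.0800
  C_31 = (-0.40)(0.00) − (-0.25)(0.60) = 0.1500
  C_32 = −[(0.75)(0.00) − (-0.25)(-0.40)] = 0.1000
  C_33 = (0.75)(0.60) − (-0.40)(-0.40) = 0.2900
det(I−A) = Σ_j (I−A)_1j·C_1j = (0.75)(0.3300) + (-0.40)(0.2200) + (-0.25)(0.1200) = 0.1295
adj(I−A) = Cᵀ =
  [ 0.3300   0.2200   0.1500]
  [ 0.2200   0.3625   0.1000]
  [ 0.1200   0.0800   0.2900]
(I − A)⁻¹ = adj(I−A) / det(I−A) ≈
  [   2.5483     1.6988     1.1583]
  [   1.6988     2.7992     0.7722]
  [   0.9266     0.6178     2.2394]
x = (I − A)⁻¹ d = adj(I−A)·d / det(I−A), with det(I−A) = 0.1295:
  x_P = (0.3300·725 + 0.2200·475 + 0.1500·750) / 0.1295 = 456.25 / 0.1295 ≈ 3523.17
  x_F = (0.2200·725 + 0.3625·475 + 0.1000·750) / 0.1295 = 406.6875 / 0.1295 ≈ 3140.44
  x_A = (0.1200·725 + 0.0800·475 + 0.2900·750) / 0.1295 = 342.50 / 0.1295 ≈ 2644.79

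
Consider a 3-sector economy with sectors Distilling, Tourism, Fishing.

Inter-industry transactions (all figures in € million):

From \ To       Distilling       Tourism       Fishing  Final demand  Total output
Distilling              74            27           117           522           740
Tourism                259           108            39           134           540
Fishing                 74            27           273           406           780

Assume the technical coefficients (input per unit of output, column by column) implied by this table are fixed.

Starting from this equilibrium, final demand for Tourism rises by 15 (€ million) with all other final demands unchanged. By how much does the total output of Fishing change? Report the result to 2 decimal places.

Technical coefficients a_ij = z_ij / X_j:
  a_11 = 74/740 = 0.10, a_21 = 259/740 = 0.35, a_31 = 74/740 = 0.10
  a_12 = 27/540 = 0.05, a_22 = 108/540 = 0.20, a_32 = 27/540 = 0.05
  a_13 = 117/780 = 0.15, a_23 = 39/780 = 0.05, a_33 = 273/780 = 0.35
I − A =
  [   0.90    -0.05    -0.15]
  [  -0.35     0.80    -0.05]
  [  -0.10    -0.05     0.65]
Cofactors of I−A, C_ij = (−1)^(i+j)·(minor ij) (rows/columns in the sector order above):
  C_11 = (0.80)(0.65) − (-0.05)(-0.05) = 0.5175
  C_12 = −[(-0.35)(0.65) − (-0.05)(-0.10)] = 0.2325
  C_13 = (-0.35)(-0.05) − (0.80)(-0.10) = 0.0975
  C_21 = −[(-0.05)(0.65) − (-0.15)(-0.05)] = 0.0400
  C_22 = (0.90)(0.65) − (-0.15)(-0.10) = 0.5700
  C_23 = −[(0.90)(-0.05) − (-0.05)(-0.10)] = 0.0500
  C_31 = (-0.05)(-0.05) − (-0.15)(0.80) = 0.1225
  C_32 = −[(0.90)(-0.05) − (-0.15)(-0.35)] = 0.0975
  C_33 = (0.90)(0.80) − (-0.05)(-0.35) = 0.7025
det(I−A) = Σ_j (I−A)_1j·C_1j = (0.90)(0.5175) + (-0.05)(0.2325) + (-0.15)(0.0975) = 0.4395
adj(I−A) = Cᵀ =
  [ 0.5175   0.0400   0.1225]
  [ 0.2325   0.5700   0.0975]
  [ 0.0975   0.0500   0.7025]
(I − A)⁻¹ = adj(I−A) / det(I−A) ≈
  [   1.1775     0.0910     0.2787]
  [   0.5290     1.2969     0.2218]
  [   0.2218     0.1138     1.5984]
Δx = (I − A)⁻¹ Δd with Δd having +15 in the Tourism component and 0 elsewhere.
So Δx_3 = L_32 · (+15), where L_32 = adj(I−A)_32 / det(I−A) = 0.0500 / 0.4395.
Δx_3 = 0.0500 × (+15) / 0.4395 = 0.75 / 0.4395 ≈ 1.71.

Δx_3 = 1.71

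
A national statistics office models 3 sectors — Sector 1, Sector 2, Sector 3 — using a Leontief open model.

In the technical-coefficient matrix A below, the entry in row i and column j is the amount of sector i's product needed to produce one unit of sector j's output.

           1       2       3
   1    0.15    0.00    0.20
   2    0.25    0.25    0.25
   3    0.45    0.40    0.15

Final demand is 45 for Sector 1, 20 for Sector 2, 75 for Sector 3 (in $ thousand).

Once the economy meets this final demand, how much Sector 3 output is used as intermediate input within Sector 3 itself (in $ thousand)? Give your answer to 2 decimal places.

z_33 = 30.17

I − A =
  [   0.85     0.00    -0.20]
  [  -0.25     0.75    -0.25]
  [  -0.45    -0.40     0.85]
Cofactors of I−A, C_ij = (−1)^(i+j)·(minor ij) (rows/columns in the sector order above):
  C_11 = (0.75)(0.85) − (-0.25)(-0.40) = 0.5375
  C_12 = −[(-0.25)(0.85) − (-0.25)(-0.45)] = 0.3250
  C_13 = (-0.25)(-0.40) − (0.75)(-0.45) = 0.4375
  C_21 = −[(0.00)(0.85) − (-0.20)(-0.40)] = 0.0800
  C_22 = (0.85)(0.85) − (-0.20)(-0.45) = 0.6325
  C_23 = −[(0.85)(-0.40) − (0.00)(-0.45)] = 0.3400
  C_31 = (0.00)(-0.25) − (-0.20)(0.75) = 0.1500
  C_32 = −[(0.85)(-0.25) − (-0.20)(-0.25)] = 0.2625
  C_33 = (0.85)(0.75) − (0.00)(-0.25) = 0.6375
det(I−A) = Σ_j (I−A)_1j·C_1j = (0.85)(0.5375) + (0.00)(0.3250) + (-0.20)(0.4375) = 0.369375
adj(I−A) = Cᵀ =
  [ 0.5375   0.0800   0.1500]
  [ 0.3250   0.6325   0.2625]
  [ 0.4375   0.3400   0.6375]
(I − A)⁻¹ = adj(I−A) / det(I−A) ≈
  [   1.4552     0.2166     0.4061]
  [   0.8799     1.7124     0.7107]
  [   1.1844     0.9205     1.7259]
First solve x = (I − A)⁻¹ d = adj(I−A)·d / det(I−A); in particular x_3 = (0.4375·45 + 0.3400·20 + 0.6375·75) / 0.369375 = 74.30 / 0.369375 ≈ 201.1506.
Intermediate flow from 3 to 3: z_33 = a_33 · x_3 = 0.15 × 74.30 / 0.369375 = 11.145 / 0.369375 ≈ 30.17.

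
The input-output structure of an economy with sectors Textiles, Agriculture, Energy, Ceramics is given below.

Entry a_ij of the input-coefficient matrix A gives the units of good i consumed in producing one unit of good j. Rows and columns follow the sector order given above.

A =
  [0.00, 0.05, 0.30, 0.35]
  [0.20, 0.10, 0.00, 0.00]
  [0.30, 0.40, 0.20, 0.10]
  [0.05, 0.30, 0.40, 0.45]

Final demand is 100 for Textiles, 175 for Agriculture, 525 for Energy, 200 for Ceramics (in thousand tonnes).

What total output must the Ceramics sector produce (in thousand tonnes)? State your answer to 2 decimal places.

I − A =
  [   1.00    -0.05    -0.30    -0.35]
  [  -0.20     0.90     0.00     0.00]
  [  -0.30    -0.40     0.80    -0.10]
  [  -0.05    -0.30    -0.40     0.55]
Compute the cofactors C_ij = (−1)^(i+j)·(3×3 minor ij) of I−A; the adjugate is their transpose:
adj(I−A) = Cᵀ =
  [ 0.36000   0.23500   0.27450   0.27900]
  [ 0.08000   0.29300   0.06100   0.06200]
  [ 0.20300   0.28300   0.45275   0.21150]
  [ 0.22400   0.38700   0.38750   0.60700]
det(I−A) = Σ_j (I−A)_1j·C_1j = (1.00)(0.36000) + (-0.05)(0.08000) + (-0.30)(0.20300) + (-0.35)(0.22400) = 0.2167
(I − A)⁻¹ = adj(I−A) / det(I−A) ≈
  [   1.6613     1.0844     1.2667     1.2875]
  [   0.3692     1.3521     0.2815     0.2861]
  [   0.9368     1.3060     2.0893     0.9760]
  [   1.0337     1.7859     1.7882     2.8011]
x = (I − A)⁻¹ d = adj(I−A)·d / det(I−A), with det(I−A) = 0.2167:
  x_T = (0.36000·100 + 0.23500·175 + 0.27450·525 + 0.27900·200) / 0.2167 = 277.0375 / 0.2167 ≈ 1278.44
  x_A = (0.08000·100 + 0.29300·175 + 0.06100·525 + 0.06200·200) / 0.2167 = 103.70 / 0.2167 ≈ 478.54
  x_E = (0.20300·100 + 0.28300·175 + 0.45275·525 + 0.21150·200) / 0.2167 = 349.81875 / 0.2167 ≈ 1614.30
  x_C = (0.22400·100 + 0.38700·175 + 0.38750·525 + 0.60700·200) / 0.2167 = 414.9625 / 0.2167 ≈ 1914.92

x_C = 1914.92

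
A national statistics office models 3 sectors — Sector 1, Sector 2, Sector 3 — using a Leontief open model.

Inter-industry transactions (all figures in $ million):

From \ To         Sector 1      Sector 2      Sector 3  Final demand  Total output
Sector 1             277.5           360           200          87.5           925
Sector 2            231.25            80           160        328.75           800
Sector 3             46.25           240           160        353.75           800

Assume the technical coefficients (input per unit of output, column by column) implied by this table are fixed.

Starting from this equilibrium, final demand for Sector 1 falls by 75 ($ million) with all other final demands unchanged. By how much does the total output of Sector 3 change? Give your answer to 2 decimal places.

Technical coefficients a_ij = z_ij / X_j:
  a_11 = 277.5/925 = 0.30, a_21 = 231.25/925 = 0.25, a_31 = 46.25/925 = 0.05
  a_12 = 360/800 = 0.45, a_22 = 80/800 = 0.10, a_32 = 240/800 = 0.30
  a_13 = 200/800 = 0.25, a_23 = 160/800 = 0.20, a_33 = 160/800 = 0.20
I − A =
  [   0.70    -0.45    -0.25]
  [  -0.25     0.90    -0.20]
  [  -0.05    -0.30     0.80]
Cofactors of I−A, C_ij = (−1)^(i+j)·(minor ij) (rows/columns in the sector order above):
  C_11 = (0.90)(0.80) − (-0.20)(-0.30) = 0.6600
  C_12 = −[(-0.25)(0.80) − (-0.20)(-0.05)] = 0.2100
  C_13 = (-0.25)(-0.30) − (0.90)(-0.05) = 0.1200
  C_21 = −[(-0.45)(0.80) − (-0.25)(-0.30)] = 0.4350
  C_22 = (0.70)(0.80) − (-0.25)(-0.05) = 0.5475
  C_23 = −[(0.70)(-0.30) − (-0.45)(-0.05)] = 0.2325
  C_31 = (-0.45)(-0.20) − (-0.25)(0.90) = 0.3150
  C_32 = −[(0.70)(-0.20) − (-0.25)(-0.25)] = 0.2025
  C_33 = (0.70)(0.90) − (-0.45)(-0.25) = 0.5175
det(I−A) = Σ_j (I−A)_1j·C_1j = (0.70)(0.6600) + (-0.45)(0.2100) + (-0.25)(0.1200) = 0.3375
adj(I−A) = Cᵀ =
  [ 0.6600   0.4350   0.3150]
  [ 0.2100   0.5475   0.2025]
  [ 0.1200   0.2325   0.5175]
(I − A)⁻¹ = adj(I−A) / det(I−A) ≈
  [   1.9556     1.2889     0.9333]
  [   0.6222     1.6222     0.6000]
  [   0.3556     0.6889     1.5333]
Δx = (I − A)⁻¹ Δd with Δd having -75 in the Sector 1 component and 0 elsewhere.
So Δx_3 = L_31 · (-75), where L_31 = adj(I−A)_31 / det(I−A) = 0.1200 / 0.3375.
Δx_3 = 0.1200 × (-75) / 0.3375 = -9.00 / 0.3375 ≈ -26.67.

Δx_3 = -26.67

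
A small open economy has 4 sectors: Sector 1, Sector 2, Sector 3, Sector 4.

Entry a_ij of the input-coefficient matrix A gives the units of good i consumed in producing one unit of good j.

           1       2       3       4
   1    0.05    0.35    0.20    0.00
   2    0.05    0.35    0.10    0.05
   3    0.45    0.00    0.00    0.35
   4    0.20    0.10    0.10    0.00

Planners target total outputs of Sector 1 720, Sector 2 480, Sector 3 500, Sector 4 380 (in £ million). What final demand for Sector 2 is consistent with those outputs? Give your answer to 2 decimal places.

d_2 = 207.00

I − A =
  [   0.95    -0.35    -0.20     0.00]
  [  -0.05     0.65    -0.10    -0.05]
  [  -0.45     0.00     1.00    -0.35]
  [  -0.20    -0.10    -0.10     1.00]
d = (I − A) x:
  d_1 = (+0.95)·720 + (-0.35)·480 + (-0.20)·500 + (+0.00)·380 = 416.00
  d_2 = (-0.05)·720 + (+0.65)·480 + (-0.10)·500 + (-0.05)·380 = 207.00
  d_3 = (-0.45)·720 + (+0.00)·480 + (+1.00)·500 + (-0.35)·380 = 43.00
  d_4 = (-0.20)·720 + (-0.10)·480 + (-0.10)·500 + (+1.00)·380 = 138.00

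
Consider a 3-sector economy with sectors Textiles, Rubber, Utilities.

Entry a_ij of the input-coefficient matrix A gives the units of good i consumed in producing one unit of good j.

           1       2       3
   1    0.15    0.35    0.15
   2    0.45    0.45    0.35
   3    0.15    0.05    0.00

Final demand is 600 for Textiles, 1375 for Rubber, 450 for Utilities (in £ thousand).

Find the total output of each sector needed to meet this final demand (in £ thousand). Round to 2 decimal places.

x_1 = 3460.97, x_2 = 6143.92, x_3 = 1276.34

I − A =
  [   0.85    -0.35    -0.15]
  [  -0.45     0.55    -0.35]
  [  -0.15    -0.05     1.00]
Cofactors of I−A, C_ij = (−1)^(i+j)·(minor ij) (rows/columns in the sector order above):
  C_11 = (0.55)(1.00) − (-0.35)(-0.05) = 0.5325
  C_12 = −[(-0.45)(1.00) − (-0.35)(-0.15)] = 0.5025
  C_13 = (-0.45)(-0.05) − (0.55)(-0.15) = 0.1050
  C_21 = −[(-0.35)(1.00) − (-0.15)(-0.05)] = 0.3575
  C_22 = (0.85)(1.00) − (-0.15)(-0.15) = 0.8275
  C_23 = −[(0.85)(-0.05) − (-0.35)(-0.15)] = 0.0950
  C_31 = (-0.35)(-0.35) − (-0.15)(0.55) = 0.2050
  C_32 = −[(0.85)(-0.35) − (-0.15)(-0.45)] = 0.3650
  C_33 = (0.85)(0.55) − (-0.35)(-0.45) = 0.3100
det(I−A) = Σ_j (I−A)_1j·C_1j = (0.85)(0.5325) + (-0.35)(0.5025) + (-0.15)(0.1050) = 0.2610
adj(I−A) = Cᵀ =
  [ 0.5325   0.3575   0.2050]
  [ 0.5025   0.8275   0.3650]
  [ 0.1050   0.0950   0.3100]
(I − A)⁻¹ = adj(I−A) / det(I−A) ≈
  [   2.0402     1.3697     0.7854]
  [   1.9253     3.1705     1.3985]
  [   0.4023     0.3640     1.1877]
x = (I − A)⁻¹ d = adj(I−A)·d / det(I−A), with det(I−A) = 0.2610:
  x_1 = (0.5325·600 + 0.3575·1375 + 0.2050·450) / 0.2610 = 903.3125 / 0.2610 ≈ 3460.97
  x_2 = (0.5025·600 + 0.8275·1375 + 0.3650·450) / 0.2610 = 1603.5625 / 0.2610 ≈ 6143.92
  x_3 = (0.1050·600 + 0.0950·1375 + 0.3100·450) / 0.2610 = 333.125 / 0.2610 ≈ 1276.34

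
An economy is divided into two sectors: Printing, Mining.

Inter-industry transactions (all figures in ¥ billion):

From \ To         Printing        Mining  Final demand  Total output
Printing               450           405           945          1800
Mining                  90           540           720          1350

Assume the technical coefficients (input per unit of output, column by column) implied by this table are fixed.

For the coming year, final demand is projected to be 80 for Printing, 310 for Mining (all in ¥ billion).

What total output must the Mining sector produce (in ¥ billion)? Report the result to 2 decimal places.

Technical coefficients a_ij = z_ij / X_j:
  a_PP = 450/1800 = 0.25, a_MP = 90/1800 = 0.05
  a_PM = 405/1350 = 0.30, a_MM = 540/1350 = 0.40
I − A =
  [   0.75    -0.30]
  [  -0.05     0.60]
det(I−A) = (0.75)(0.60) − (-0.30)(-0.05) = 0.4350
adj(I−A) = [[0.60, 0.30], [0.05, 0.75]]
(I − A)⁻¹ = adj(I−A) / det(I−A) ≈
  [   1.3793     0.6897]
  [   0.1149     1.7241]
x = (I − A)⁻¹ d = adj(I−A)·d / det(I−A), with det(I−A) = 0.4350:
  x_P = (0.60·80 + 0.30·310) / 0.4350 = 141.00 / 0.4350 ≈ 324.14
  x_M = (0.05·80 + 0.75·310) / 0.4350 = 236.50 / 0.4350 ≈ 543.68

x_M = 543.68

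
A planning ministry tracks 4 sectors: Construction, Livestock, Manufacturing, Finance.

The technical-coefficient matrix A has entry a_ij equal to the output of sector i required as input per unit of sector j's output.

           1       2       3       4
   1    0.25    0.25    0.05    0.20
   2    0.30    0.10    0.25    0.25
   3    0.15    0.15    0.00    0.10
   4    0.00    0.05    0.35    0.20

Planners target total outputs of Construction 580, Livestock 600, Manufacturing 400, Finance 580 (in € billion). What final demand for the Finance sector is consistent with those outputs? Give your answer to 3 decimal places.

d_4 = 294.000

I − A =
  [   0.75    -0.25    -0.05    -0.20]
  [  -0.30     0.90    -0.25    -0.25]
  [  -0.15    -0.15     1.00    -0.10]
  [   0.00    -0.05    -0.35     0.80]
d = (I − A) x:
  d_1 = (+0.75)·580 + (-0.25)·600 + (-0.05)·400 + (-0.20)·580 = 149.000
  d_2 = (-0.30)·580 + (+0.90)·600 + (-0.25)·400 + (-0.25)·580 = 121.000
  d_3 = (-0.15)·580 + (-0.15)·600 + (+1.00)·400 + (-0.10)·580 = 165.000
  d_4 = (+0.00)·580 + (-0.05)·600 + (-0.35)·400 + (+0.80)·580 = 294.000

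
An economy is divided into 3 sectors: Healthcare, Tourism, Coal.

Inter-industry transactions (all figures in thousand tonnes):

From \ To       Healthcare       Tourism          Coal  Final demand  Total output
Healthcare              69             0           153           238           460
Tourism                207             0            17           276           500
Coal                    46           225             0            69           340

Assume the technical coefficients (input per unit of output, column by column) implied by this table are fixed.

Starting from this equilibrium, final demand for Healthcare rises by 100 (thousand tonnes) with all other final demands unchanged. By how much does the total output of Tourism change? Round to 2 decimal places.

Δx_2 = 65.49

Technical coefficients a_ij = z_ij / X_j:
  a_11 = 69/460 = 0.15, a_21 = 207/460 = 0.45, a_31 = 46/460 = 0.10
  a_12 = 0/500 = 0.00, a_22 = 0/500 = 0.00, a_32 = 225/500 = 0.45
  a_13 = 153/340 = 0.45, a_23 = 17/340 = 0.05, a_33 = 0/340 = 0.00
I − A =
  [   0.85     0.00    -0.45]
  [  -0.45     1.00    -0.05]
  [  -0.10    -0.45     1.00]
Cofactors of I−A, C_ij = (−1)^(i+j)·(minor ij) (rows/columns in the sector order above):
  C_11 = (1.00)(1.00) − (-0.05)(-0.45) = 0.9775
  C_12 = −[(-0.45)(1.00) − (-0.05)(-0.10)] = 0.4550
  C_13 = (-0.45)(-0.45) − (1.00)(-0.10) = 0.3025
  C_21 = −[(0.00)(1.00) − (-0.45)(-0.45)] = 0.2025
  C_22 = (0.85)(1.00) − (-0.45)(-0.10) = 0.8050
  C_23 = −[(0.85)(-0.45) − (0.00)(-0.10)] = 0.3825
  C_31 = (0.00)(-0.05) − (-0.45)(1.00) = 0.4500
  C_32 = −[(0.85)(-0.05) − (-0.45)(-0.45)] = 0.2450
  C_33 = (0.85)(1.00) − (0.00)(-0.45) = 0.8500
det(I−A) = Σ_j (I−A)_1j·C_1j = (0.85)(0.9775) + (0.00)(0.4550) + (-0.45)(0.3025) = 0.69475
adj(I−A) = Cᵀ =
  [ 0.9775   0.2025   0.4500]
  [ 0.4550   0.8050   0.2450]
  [ 0.3025   0.3825   0.8500]
(I − A)⁻¹ = adj(I−A) / det(I−A) ≈
  [   1.4070     0.2915     0.6477]
  [   0.6549     1.1587     0.3526]
  [   0.4354     0.5506     1.2235]
Δx = (I − A)⁻¹ Δd with Δd having +100 in the Healthcare component and 0 elsewhere.
So Δx_2 = L_21 · (+100), where L_21 = adj(I−A)_21 / det(I−A) = 0.4550 / 0.69475.
Δx_2 = 0.4550 × (+100) / 0.69475 = 45.50 / 0.69475 ≈ 65.49.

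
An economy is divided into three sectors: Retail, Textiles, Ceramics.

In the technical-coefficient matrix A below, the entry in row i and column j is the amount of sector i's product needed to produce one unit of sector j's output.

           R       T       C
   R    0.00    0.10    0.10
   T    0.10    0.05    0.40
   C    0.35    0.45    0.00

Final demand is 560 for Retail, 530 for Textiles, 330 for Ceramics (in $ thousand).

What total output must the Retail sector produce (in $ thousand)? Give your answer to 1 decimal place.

x_R = 780.2

I − A =
  [   1.00    -0.10    -0.10]
  [  -0.10     0.95    -0.40]
  [  -0.35    -0.45     1.00]
Cofactors of I−A, C_ij = (−1)^(i+j)·(minor ij) (rows/columns in the sector order above):
  C_11 = (0.95)(1.00) − (-0.40)(-0.45) = 0.7700
  C_12 = −[(-0.10)(1.00) − (-0.40)(-0.35)] = 0.2400
  C_13 = (-0.10)(-0.45) − (0.95)(-0.35) = 0.3775
  C_21 = −[(-0.10)(1.00) − (-0.10)(-0.45)] = 0.1450
  C_22 = (1.00)(1.00) − (-0.10)(-0.35) = 0.9650
  C_23 = −[(1.00)(-0.45) − (-0.10)(-0.35)] = 0.4850
  C_31 = (-0.10)(-0.40) − (-0.10)(0.95) = 0.1350
  C_32 = −[(1.00)(-0.40) − (-0.10)(-0.10)] = 0.4100
  C_33 = (1.00)(0.95) − (-0.10)(-0.10) = 0.9400
det(I−A) = Σ_j (I−A)_1j·C_1j = (1.00)(0.7700) + (-0.10)(0.2400) + (-0.10)(0.3775) = 0.70825
adj(I−A) = Cᵀ =
  [ 0.7700   0.1450   0.1350]
  [ 0.2400   0.9650   0.4100]
  [ 0.3775   0.4850   0.9400]
(I − A)⁻¹ = adj(I−A) / det(I−A) ≈
  [   1.0872     0.2047     0.1906]
  [   0.3389     1.3625     0.5789]
  [   0.5330     0.6848     1.3272]
x = (I − A)⁻¹ d = adj(I−A)·d / det(I−A), with det(I−A) = 0.70825:
  x_R = (0.7700·560 + 0.1450·530 + 0.1350·330) / 0.70825 = 552.60 / 0.70825 ≈ 780.2
  x_T = (0.2400·560 + 0.9650·530 + 0.4100·330) / 0.70825 = 781.15 / 0.70825 ≈ 1102.9
  x_C = (0.3775·560 + 0.4850·530 + 0.9400·330) / 0.70825 = 778.65 / 0.70825 ≈ 1099.4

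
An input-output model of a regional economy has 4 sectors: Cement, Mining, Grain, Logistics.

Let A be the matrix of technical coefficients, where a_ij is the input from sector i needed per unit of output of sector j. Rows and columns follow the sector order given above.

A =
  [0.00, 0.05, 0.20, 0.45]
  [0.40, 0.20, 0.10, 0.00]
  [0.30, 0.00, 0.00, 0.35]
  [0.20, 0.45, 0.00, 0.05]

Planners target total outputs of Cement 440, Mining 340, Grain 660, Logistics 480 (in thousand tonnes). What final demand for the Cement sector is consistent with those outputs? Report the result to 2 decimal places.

d_C = 75.00

I − A =
  [   1.00    -0.05    -0.20    -0.45]
  [  -0.40     0.80    -0.10     0.00]
  [  -0.30     0.00     1.00    -0.35]
  [  -0.20    -0.45     0.00     0.95]
d = (I − A) x:
  d_C = (+1.00)·440 + (-0.05)·340 + (-0.20)·660 + (-0.45)·480 = 75.00
  d_M = (-0.40)·440 + (+0.80)·340 + (-0.10)·660 + (+0.00)·480 = 30.00
  d_G = (-0.30)·440 + (+0.00)·340 + (+1.00)·660 + (-0.35)·480 = 360.00
  d_L = (-0.20)·440 + (-0.45)·340 + (+0.00)·660 + (+0.95)·480 = 215.00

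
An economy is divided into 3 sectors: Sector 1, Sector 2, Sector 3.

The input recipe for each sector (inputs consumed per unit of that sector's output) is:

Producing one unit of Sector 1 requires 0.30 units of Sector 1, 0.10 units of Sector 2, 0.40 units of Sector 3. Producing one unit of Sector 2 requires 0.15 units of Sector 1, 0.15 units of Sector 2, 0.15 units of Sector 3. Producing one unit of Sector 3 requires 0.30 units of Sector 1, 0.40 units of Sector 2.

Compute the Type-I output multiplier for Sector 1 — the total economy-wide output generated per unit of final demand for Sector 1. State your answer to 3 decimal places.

I − A =
  [   0.70    -0.15    -0.30]
  [  -0.10     0.85    -0.40]
  [  -0.40    -0.15     1.00]
Cofactors of I−A, C_ij = (−1)^(i+j)·(minor ij) (rows/columns in the sector order above):
  C_11 = (0.85)(1.00) − (-0.40)(-0.15) = 0.7900
  C_12 = −[(-0.10)(1.00) − (-0.40)(-0.40)] = 0.2600
  C_13 = (-0.10)(-0.15) − (0.85)(-0.40) = 0.3550
  C_21 = −[(-0.15)(1.00) − (-0.30)(-0.15)] = 0.1950
  C_22 = (0.70)(1.00) − (-0.30)(-0.40) = 0.5800
  C_23 = −[(0.70)(-0.15) − (-0.15)(-0.40)] = 0.1650
  C_31 = (-0.15)(-0.40) − (-0.30)(0.85) = 0.3150
  C_32 = −[(0.70)(-0.40) − (-0.30)(-0.10)] = 0.3100
  C_33 = (0.70)(0.85) − (-0.15)(-0.10) = 0.5800
det(I−A) = Σ_j (I−A)_1j·C_1j = (0.70)(0.7900) + (-0.15)(0.2600) + (-0.30)(0.3550) = 0.4075
adj(I−A) = Cᵀ =
  [ 0.7900   0.1950   0.3150]
  [ 0.2600   0.5800   0.3100]
  [ 0.3550   0.1650   0.5800]
(I − A)⁻¹ = adj(I−A) / det(I−A) ≈
  [   1.9387     0.4785     0.7730]
  [   0.6380     1.4233     0.7607]
  [   0.8712     0.4049     1.4233]
The output multiplier for sector j is the column-j sum of the Leontief inverse (I − A)⁻¹ = adj(I−A) / det(I−A).
Column 1 of adj(I−A): (0.7900, 0.2600, 0.3550); det(I−A) = 0.4075.
m_1 = (0.7900 + 0.2600 + 0.3550) / 0.4075 = 1.405 / 0.4075 ≈ 3.448.

m_1 = 3.448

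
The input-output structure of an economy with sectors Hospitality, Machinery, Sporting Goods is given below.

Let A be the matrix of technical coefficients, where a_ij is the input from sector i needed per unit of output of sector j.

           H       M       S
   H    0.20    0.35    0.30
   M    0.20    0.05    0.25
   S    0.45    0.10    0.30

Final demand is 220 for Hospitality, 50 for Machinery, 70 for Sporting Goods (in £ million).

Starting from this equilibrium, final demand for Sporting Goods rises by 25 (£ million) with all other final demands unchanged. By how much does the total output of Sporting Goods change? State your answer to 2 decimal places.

Δx_S = 59.61

I − A =
  [   0.80    -0.35    -0.30]
  [  -0.20     0.95    -0.25]
  [  -0.45    -0.10     0.70]
Cofactors of I−A, C_ij = (−1)^(i+j)·(minor ij) (rows/columns in the sector order above):
  C_11 = (0.95)(0.70) − (-0.25)(-0.10) = 0.6400
  C_12 = −[(-0.20)(0.70) − (-0.25)(-0.45)] = 0.2525
  C_13 = (-0.20)(-0.10) − (0.95)(-0.45) = 0.4475
  C_21 = −[(-0.35)(0.70) − (-0.30)(-0.10)] = 0.2750
  C_22 = (0.80)(0.70) − (-0.30)(-0.45) = 0.4250
  C_23 = −[(0.80)(-0.10) − (-0.35)(-0.45)] = 0.2375
  C_31 = (-0.35)(-0.25) − (-0.30)(0.95) = 0.3725
  C_32 = −[(0.80)(-0.25) − (-0.30)(-0.20)] = 0.2600
  C_33 = (0.80)(0.95) − (-0.35)(-0.20) = 0.6900
det(I−A) = Σ_j (I−A)_1j·C_1j = (0.80)(0.6400) + (-0.35)(0.2525) + (-0.30)(0.4475) = 0.289375
adj(I−A) = Cᵀ =
  [ 0.6400   0.2750   0.3725]
  [ 0.2525   0.4250   0.2600]
  [ 0.4475   0.2375   0.6900]
(I − A)⁻¹ = adj(I−A) / det(I−A) ≈
  [   2.2117     0.9503     1.2873]
  [   0.8726     1.4687     0.8985]
  [   1.5464     0.8207     2.3844]
Δx = (I − A)⁻¹ Δd with Δd having +25 in the Sporting Goods component and 0 elsewhere.
So Δx_S = L_SS · (+25), where L_SS = adj(I−A)_SS / det(I−A) = 0.6900 / 0.289375.
Δx_S = 0.6900 × (+25) / 0.289375 = 17.25 / 0.289375 ≈ 59.61.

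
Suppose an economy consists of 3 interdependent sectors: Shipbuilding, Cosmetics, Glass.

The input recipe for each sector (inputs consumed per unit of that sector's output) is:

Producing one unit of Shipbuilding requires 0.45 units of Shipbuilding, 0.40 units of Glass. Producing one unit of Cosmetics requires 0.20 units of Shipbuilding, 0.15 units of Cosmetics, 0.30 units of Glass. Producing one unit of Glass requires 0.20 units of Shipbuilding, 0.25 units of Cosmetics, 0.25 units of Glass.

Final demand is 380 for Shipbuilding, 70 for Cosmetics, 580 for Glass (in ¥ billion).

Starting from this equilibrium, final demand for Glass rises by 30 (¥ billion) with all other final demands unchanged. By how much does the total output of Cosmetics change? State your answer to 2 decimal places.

Δx_C = 18.63

I − A =
  [   0.55    -0.20    -0.20]
  [   0.00     0.85    -0.25]
  [  -0.40    -0.30     0.75]
Cofactors of I−A, C_ij = (−1)^(i+j)·(minor ij) (rows/columns in the sector order above):
  C_11 = (0.85)(0.75) − (-0.25)(-0.30) = 0.5625
  C_12 = −[(0.00)(0.75) − (-0.25)(-0.40)] = 0.1000
  C_13 = (0.00)(-0.30) − (0.85)(-0.40) = 0.3400
  C_21 = −[(-0.20)(0.75) − (-0.20)(-0.30)] = 0.2100
  C_22 = (0.55)(0.75) − (-0.20)(-0.40) = 0.3325
  C_23 = −[(0.55)(-0.30) − (-0.20)(-0.40)] = 0.2450
  C_31 = (-0.20)(-0.25) − (-0.20)(0.85) = 0.2200
  C_32 = −[(0.55)(-0.25) − (-0.20)(0.00)] = 0.1375
  C_33 = (0.55)(0.85) − (-0.20)(0.00) = 0.4675
det(I−A) = Σ_j (I−A)_1j·C_1j = (0.55)(0.5625) + (-0.20)(0.1000) + (-0.20)(0.3400) = 0.221375
adj(I−A) = Cᵀ =
  [ 0.5625   0.2100   0.2200]
  [ 0.1000   0.3325   0.1375]
  [ 0.3400   0.2450   0.4675]
(I − A)⁻¹ = adj(I−A) / det(I−A) ≈
  [   2.5409     0.9486     0.9938]
  [   0.4517     1.5020     0.6211]
  [   1.5359     1.1067     2.1118]
Δx = (I − A)⁻¹ Δd with Δd having +30 in the Glass component and 0 elsewhere.
So Δx_C = L_CG · (+30), where L_CG = adj(I−A)_CG / det(I−A) = 0.1375 / 0.221375.
Δx_C = 0.1375 × (+30) / 0.221375 = 4.125 / 0.221375 ≈ 18.63.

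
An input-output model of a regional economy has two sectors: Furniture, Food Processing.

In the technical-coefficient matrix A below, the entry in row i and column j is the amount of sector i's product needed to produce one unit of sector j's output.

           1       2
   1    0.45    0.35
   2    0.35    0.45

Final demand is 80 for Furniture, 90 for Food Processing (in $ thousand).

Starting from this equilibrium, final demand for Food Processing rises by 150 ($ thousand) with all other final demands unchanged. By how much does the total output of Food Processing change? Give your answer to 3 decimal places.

I − A =
  [   0.55    -0.35]
  [  -0.35     0.55]
det(I−A) = (0.55)(0.55) − (-0.35)(-0.35) = 0.1800
adj(I−A) = [[0.55, 0.35], [0.35, 0.55]]
(I − A)⁻¹ = adj(I−A) / det(I−A) ≈
  [   3.0556     1.9444]
  [   1.9444     3.0556]
Δx = (I − A)⁻¹ Δd with Δd having +150 in the Food Processing component and 0 elsewhere.
So Δx_2 = L_22 · (+150), where L_22 = adj(I−A)_22 / det(I−A) = 0.55 / 0.1800.
Δx_2 = 0.55 × (+150) / 0.1800 = 82.50 / 0.1800 ≈ 458.333.

Δx_2 = 458.333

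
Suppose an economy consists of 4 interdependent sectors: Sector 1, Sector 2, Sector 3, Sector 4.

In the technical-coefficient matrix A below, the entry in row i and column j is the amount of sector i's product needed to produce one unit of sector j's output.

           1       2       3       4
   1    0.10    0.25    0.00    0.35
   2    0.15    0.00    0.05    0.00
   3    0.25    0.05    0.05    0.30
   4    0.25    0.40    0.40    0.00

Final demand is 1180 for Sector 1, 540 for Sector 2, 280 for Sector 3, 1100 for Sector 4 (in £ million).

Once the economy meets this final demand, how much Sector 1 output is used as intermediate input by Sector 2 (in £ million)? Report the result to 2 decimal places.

z_12 = 265.06

I − A =
  [   0.90    -0.25     0.00    -0.35]
  [  -0.15     1.00    -0.05     0.00]
  [  -0.25    -0.05     0.95    -0.30]
  [  -0.25    -0.40    -0.40     1.00]
Compute the cofactors C_ij = (−1)^(i+j)·(3×3 minor ij) of I−A; the adjugate is their transpose:
adj(I−A) = Cᵀ =
  [ 0.821500   0.347500   0.159500   0.335375]
  [ 0.140750   0.628875   0.061625   0.067750]
  [ 0.350500   0.264875   0.754000   0.348875]
  [ 0.401875   0.444375   0.366125   0.814000]
det(I−A) = Σ_j (I−A)_1j·C_1j = (0.90)(0.821500) + (-0.25)(0.140750) + (0.00)(0.350500) + (-0.35)(0.401875) = 0.56350625
(I − A)⁻¹ = adj(I−A) / det(I−A) ≈
  [   1.4578     0.6167     0.2830     0.5952]
  [   0.2498     1.1160     0.1094     0.1202]
  [   0.6220     0.4700     1.3381     0.6191]
  [   0.7132     0.7886     0.6497     1.4445]
First solve x = (I − A)⁻¹ d = adj(I−A)·d / det(I−A); in particular x_2 = (0.140750·1180 + 0.628875·540 + 0.061625·280 + 0.067750·1100) / 0.56350625 = 597.4575 / 0.56350625 ≈ 1060.2500.
Intermediate flow from 1 to 2: z_12 = a_12 · x_2 = 0.25 × 597.4575 / 0.56350625 = 149.364375 / 0.56350625 ≈ 265.06.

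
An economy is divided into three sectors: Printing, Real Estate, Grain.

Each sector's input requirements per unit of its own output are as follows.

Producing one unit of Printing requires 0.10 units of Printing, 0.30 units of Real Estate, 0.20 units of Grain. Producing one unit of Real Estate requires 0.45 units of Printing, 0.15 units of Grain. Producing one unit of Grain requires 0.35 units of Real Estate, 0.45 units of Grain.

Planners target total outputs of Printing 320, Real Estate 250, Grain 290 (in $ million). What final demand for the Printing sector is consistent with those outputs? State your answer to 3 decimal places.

d_P = 175.500

I − A =
  [   0.90    -0.45     0.00]
  [  -0.30     1.00    -0.35]
  [  -0.20    -0.15     0.55]
d = (I − A) x:
  d_P = (+0.90)·320 + (-0.45)·250 + (+0.00)·290 = 175.500
  d_R = (-0.30)·320 + (+1.00)·250 + (-0.35)·290 = 52.500
  d_G = (-0.20)·320 + (-0.15)·250 + (+0.55)·290 = 58.000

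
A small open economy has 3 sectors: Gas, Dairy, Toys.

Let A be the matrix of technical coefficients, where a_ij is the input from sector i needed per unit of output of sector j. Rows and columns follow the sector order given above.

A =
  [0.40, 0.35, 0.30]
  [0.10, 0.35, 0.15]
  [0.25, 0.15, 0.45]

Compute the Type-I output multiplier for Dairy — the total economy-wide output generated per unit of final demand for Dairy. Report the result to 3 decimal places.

I − A =
  [   0.60    -0.35    -0.30]
  [  -0.10     0.65    -0.15]
  [  -0.25    -0.15     0.55]
Cofactors of I−A, C_ij = (−1)^(i+j)·(minor ij) (rows/columns in the sector order above):
  C_11 = (0.65)(0.55) − (-0.15)(-0.15) = 0.3350
  C_12 = −[(-0.10)(0.55) − (-0.15)(-0.25)] = 0.0925
  C_13 = (-0.10)(-0.15) − (0.65)(-0.25) = 0.1775
  C_21 = −[(-0.35)(0.55) − (-0.30)(-0.15)] = 0.2375
  C_22 = (0.60)(0.55) − (-0.30)(-0.25) = 0.2550
  C_23 = −[(0.60)(-0.15) − (-0.35)(-0.25)] = 0.1775
  C_31 = (-0.35)(-0.15) − (-0.30)(0.65) = 0.2475
  C_32 = −[(0.60)(-0.15) − (-0.30)(-0.10)] = 0.1200
  C_33 = (0.60)(0.65) − (-0.35)(-0.10) = 0.3550
det(I−A) = Σ_j (I−A)_1j·C_1j = (0.60)(0.3350) + (-0.35)(0.0925) + (-0.30)(0.1775) = 0.115375
adj(I−A) = Cᵀ =
  [ 0.3350   0.2375   0.2475]
  [ 0.0925   0.2550   0.1200]
  [ 0.1775   0.1775   0.3550]
(I − A)⁻¹ = adj(I−A) / det(I−A) ≈
  [   2.9036     2.0585     2.1452]
  [   0.8017     2.2102     1.0401]
  [   1.5385     1.5385     3.0769]
The output multiplier for sector j is the column-j sum of the Leontief inverse (I − A)⁻¹ = adj(I−A) / det(I−A).
Column 2 of adj(I−A): (0.2375, 0.2550, 0.1775); det(I−A) = 0.115375.
m_2 = (0.2375 + 0.2550 + 0.1775) / 0.115375 = 0.67 / 0.115375 ≈ 5.807.

m_2 = 5.807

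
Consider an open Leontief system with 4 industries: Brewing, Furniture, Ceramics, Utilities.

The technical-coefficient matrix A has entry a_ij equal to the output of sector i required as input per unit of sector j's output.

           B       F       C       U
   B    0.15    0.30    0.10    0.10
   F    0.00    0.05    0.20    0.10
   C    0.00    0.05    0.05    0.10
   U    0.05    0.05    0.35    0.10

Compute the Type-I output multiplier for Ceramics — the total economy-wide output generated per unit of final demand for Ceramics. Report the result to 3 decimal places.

I − A =
  [   0.85    -0.30    -0.10    -0.10]
  [   0.00     0.95    -0.20    -0.10]
  [   0.00    -0.05     0.95    -0.10]
  [  -0.05    -0.05    -0.35     0.90]
Compute the cofactors C_ij = (−1)^(i+j)·(3×3 minor ij) of I−A; the adjugate is their transpose:
adj(I−A) = Cᵀ =
  [ 0.762500   0.257500   0.183750   0.133750]
  [ 0.005750   0.691750   0.182250   0.097750]
  [ 0.005000   0.043750   0.716250   0.085000]
  [ 0.044625   0.069750   0.298875   0.758625]
det(I−A) = Σ_j (I−A)_1j·C_1j = (0.85)(0.762500) + (-0.30)(0.005750) + (-0.10)(0.005000) + (-0.10)(0.044625) = 0.6414375
(I − A)⁻¹ = adj(I−A) / det(I−A) ≈
  [   1.1887     0.4014     0.2865     0.2085]
  [   0.0090     1.0784     0.2841     0.1524]
  [   0.0078     0.0682     1.1166     0.1325]
  [   0.0696     0.1087     0.4659     1.1827]
The output multiplier for sector j is the column-j sum of the Leontief inverse (I − A)⁻¹ = adj(I−A) / det(I−A).
Column C of adj(I−A): (0.183750, 0.182250, 0.716250, 0.298875); det(I−A) = 0.6414375.
m_C = (0.183750 + 0.182250 + 0.716250 + 0.298875) / 0.6414375 = 1.381125 / 0.6414375 ≈ 2.153.

m_C = 2.153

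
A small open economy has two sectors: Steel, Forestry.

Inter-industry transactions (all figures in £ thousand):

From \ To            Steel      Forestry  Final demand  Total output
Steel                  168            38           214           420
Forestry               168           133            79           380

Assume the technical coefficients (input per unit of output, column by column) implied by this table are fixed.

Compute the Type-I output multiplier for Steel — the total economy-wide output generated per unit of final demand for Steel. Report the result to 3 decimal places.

m_S = 3.000

Technical coefficients a_ij = z_ij / X_j:
  a_SS = 168/420 = 0.40, a_FS = 168/420 = 0.40
  a_SF = 38/380 = 0.10, a_FF = 133/380 = 0.35
I − A =
  [   0.60    -0.10]
  [  -0.40     0.65]
det(I−A) = (0.60)(0.65) − (-0.10)(-0.40) = 0.3500
adj(I−A) = [[0.65, 0.10], [0.40, 0.60]]
(I − A)⁻¹ = adj(I−A) / det(I−A) ≈
  [   1.8571     0.2857]
  [   1.1429     1.7143]
The output multiplier for sector j is the column-j sum of the Leontief inverse (I − A)⁻¹ = adj(I−A) / det(I−A).
Column S of adj(I−A): (0.65, 0.40); det(I−A) = 0.3500.
m_S = (0.65 + 0.40) / 0.3500 = 1.05 / 0.3500 = 3.000.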